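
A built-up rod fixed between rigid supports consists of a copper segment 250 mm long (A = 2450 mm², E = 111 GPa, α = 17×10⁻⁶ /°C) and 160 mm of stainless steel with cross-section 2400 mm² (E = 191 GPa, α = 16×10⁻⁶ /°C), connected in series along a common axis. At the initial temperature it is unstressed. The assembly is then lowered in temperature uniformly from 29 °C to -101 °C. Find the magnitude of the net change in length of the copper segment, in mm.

|ΔL| ≈ 0.0892 mm

If the supports were absent, the total length change would be Σ αᵢΔT Lᵢ = 17×10⁻⁶×130×250 + 16×10⁻⁶×130×160 = 0.8853 mm.
The walls prevent any net length change, so an axial force P (same in every segment) develops. Compatibility: P · Σ Lᵢ/(AᵢEᵢ) = δ_free.
The series flexibility is Σ Lᵢ/(AᵢEᵢ) = 250/(2450×111×10³) + 160/(2400×191×10³) = 1.268×10⁻⁶ mm/N.
P = 0.8853 / 1.268×10⁻⁶ = 698000 N = 698 kN, tensile.
For the copper segment, free thermal change = 17×10⁻⁶×130×250 = 0.5525 mm and elastic change from P = 698000×250/(2450×111×10³) = 0.6417 mm; these oppose, so the net change is 0.0892 mm (segment lengthens).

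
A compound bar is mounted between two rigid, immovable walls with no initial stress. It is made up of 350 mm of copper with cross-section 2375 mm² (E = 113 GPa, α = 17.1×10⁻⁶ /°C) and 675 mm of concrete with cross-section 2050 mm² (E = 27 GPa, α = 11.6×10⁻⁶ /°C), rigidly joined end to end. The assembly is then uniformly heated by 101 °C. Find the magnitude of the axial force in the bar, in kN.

P ≈ 103 kN (compressive)

With the walls removed the bar would change length by δ_free = Σ αᵢΔT Lᵢ = 17.1×10⁻⁶×101×350 + 11.6×10⁻⁶×101×675 = 1.395 mm.
The rigid supports impose zero overall length change; the single axial force P common to all segments must satisfy P Σ Lᵢ/(AᵢEᵢ) = δ_free.
The series flexibility is Σ Lᵢ/(AᵢEᵢ) = 350/(2375×113×10³) + 675/(2050×27×10³) = 1.35×10⁻⁵ mm/N.
Hence P = δ_free / Σ(L/AE) = 1.395/1.35×10⁻⁵ = 103.4 kN (compressive).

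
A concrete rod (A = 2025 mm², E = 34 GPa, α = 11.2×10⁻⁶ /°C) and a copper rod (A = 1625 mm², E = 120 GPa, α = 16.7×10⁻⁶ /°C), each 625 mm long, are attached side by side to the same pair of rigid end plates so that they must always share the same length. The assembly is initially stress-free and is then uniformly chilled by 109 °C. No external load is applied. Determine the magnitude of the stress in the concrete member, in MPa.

σ ≈ 15.1 MPa (compressive)

Both members must finish at the same length. With the larger α, the copper tends to over-contract; the plates restrain it, putting the copper in tension and the concrete in compression. With no external load the two internal forces are equal and opposite, magnitude P.
Compatibility of the two members (thermal + elastic change equal): (α₁ − α₂)ΔT = P·[1/(A₁E₁) + 1/(A₂E₂)].
|α₁ − α₂|·ΔT = 5.5×10⁻⁶ × 109 = 0.0005995.
1/(A₁E₁) + 1/(A₂E₂) = 1/(2025×34×10³) + 1/(1625×120×10³) = 1.965×10⁻⁸ N⁻¹.
P = 0.0005995 / 1.965×10⁻⁸ = 30500 N = 30.5 kN.
σ_{concrete} = P/A₁ = 30500/2025 = 15.06 MPa, compressive.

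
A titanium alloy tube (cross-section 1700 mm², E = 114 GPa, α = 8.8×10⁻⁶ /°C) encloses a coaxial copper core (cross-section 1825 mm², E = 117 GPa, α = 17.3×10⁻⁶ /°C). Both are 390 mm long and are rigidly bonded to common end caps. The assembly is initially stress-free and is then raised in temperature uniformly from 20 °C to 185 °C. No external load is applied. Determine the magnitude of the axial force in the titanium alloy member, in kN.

The copper has the larger α, so on heating it would change length more than the titanium alloy if both were free. The rigid plates force a common final length, so the copper is put into compression and the titanium alloy into tension, with equal and opposite forces P (no external load).
Setting the final lengths equal and cancelling L: (α₁ − α₂)ΔT = P/(A₁E₁) + P/(A₂E₂).
|α₁ − α₂|·ΔT = 8.5×10⁻⁶ × 165 = 0.001402.
1/(A₁E₁) + 1/(A₂E₂) = 1/(1700×114×10³) + 1/(1825×117×10³) = 9.843×10⁻⁹ N⁻¹.
So P = 0.001402 / 9.843×10⁻⁹ = 142.5 kN.

P ≈ 142 kN (tensile in the titanium alloy)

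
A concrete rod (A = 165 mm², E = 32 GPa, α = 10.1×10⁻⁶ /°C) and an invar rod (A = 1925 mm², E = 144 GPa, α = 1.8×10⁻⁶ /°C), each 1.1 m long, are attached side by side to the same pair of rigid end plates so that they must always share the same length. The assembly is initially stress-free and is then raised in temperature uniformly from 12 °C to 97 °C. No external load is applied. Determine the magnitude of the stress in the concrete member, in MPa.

σ ≈ 22.2 MPa (compressive)

Both members must finish at the same length. With the larger α, the concrete tends to over-expand; the plates restrain it, putting the concrete in compression and the invar in tension. With no external load the two internal forces are equal and opposite, magnitude P.
Setting the final lengths equal and cancelling L: (α₁ − α₂)ΔT = P/(A₁E₁) + P/(A₂E₂).
|α₁ − α₂|·ΔT = 8.3×10⁻⁶ × 85 = 0.0007055.
1/(A₁E₁) + 1/(A₂E₂) = 1/(165×32×10³) + 1/(1925×144×10³) = 1.93×10⁻⁷ N⁻¹.
P = 0.0007055 / 1.93×10⁻⁷ = 3655 N = 3.655 kN.
σ_{concrete} = P/A₁ = 3655/165 = 22.15 MPa, compressive.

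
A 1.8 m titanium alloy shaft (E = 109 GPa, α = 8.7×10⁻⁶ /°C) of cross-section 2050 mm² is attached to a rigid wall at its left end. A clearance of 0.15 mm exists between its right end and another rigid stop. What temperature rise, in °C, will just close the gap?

ΔT ≈ 9.58 °C

Contact occurs when the free expansion equals the gap: αΔT L = 0.15 mm.
ΔT = 0.15 / (8.7×10⁻⁶ × 1800) = 9.579 °C.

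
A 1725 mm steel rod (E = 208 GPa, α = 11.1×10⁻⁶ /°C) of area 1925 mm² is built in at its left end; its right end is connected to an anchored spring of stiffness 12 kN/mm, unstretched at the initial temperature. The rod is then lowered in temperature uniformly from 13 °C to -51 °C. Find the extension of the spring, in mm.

δ ≈ 1.17 mm

Free thermal contraction: δ_free = αΔT L = 11.1×10⁻⁶ × 64 × 1725 = 1.225 mm.
Let P be the tensile force in the spring. The rod extends elastically by PL/(AE) and the spring stretches by P/k; together these equal δ_free.
P [ L/(AE) + 1/k ] = δ_free → P [ 1725/(1925×208×10³) + 1/(12×10³) ] = 1.225.
P = 1.225 / 8.764×10⁻⁵ = 13980 N.
Spring extension = P/k = 13980/(12×10³) = 1.165 mm.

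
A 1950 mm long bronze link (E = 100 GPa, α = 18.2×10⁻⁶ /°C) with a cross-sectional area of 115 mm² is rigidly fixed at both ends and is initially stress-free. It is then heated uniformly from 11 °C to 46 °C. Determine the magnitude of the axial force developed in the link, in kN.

Full restraint means ε = 0, so the stress is σ = EαΔT = 100×10³ × 18.2×10⁻⁶ × 35 = 63.7 MPa.
Axial force P = σA = 63.7 × 115 = 7325 N = 7.325 kN, compressive.

P ≈ 7.33 kN (compressive)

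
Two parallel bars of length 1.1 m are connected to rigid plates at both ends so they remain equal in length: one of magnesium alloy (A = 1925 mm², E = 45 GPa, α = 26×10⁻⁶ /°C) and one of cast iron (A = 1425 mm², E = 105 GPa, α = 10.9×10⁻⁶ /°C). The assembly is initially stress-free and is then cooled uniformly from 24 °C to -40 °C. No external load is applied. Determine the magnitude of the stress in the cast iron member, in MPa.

Both members must finish at the same length. With the larger α, the magnesium alloy tends to over-contract; the plates restrain it, putting the magnesium alloy in tension and the cast iron in compression. With no external load the two internal forces are equal and opposite, magnitude P.
Setting the final lengths equal and cancelling L: (α₁ − α₂)ΔT = P/(A₁E₁) + P/(A₂E₂).
|α₁ − α₂|·ΔT = 15.1×10⁻⁶ × 64 = 0.0009664.
1/(A₁E₁) + 1/(A₂E₂) = 1/(1925×45×10³) + 1/(1425×105×10³) = 1.823×10⁻⁸ N⁻¹.
So P = 0.0009664 / 1.823×10⁻⁸ = 53.02 kN.
σ_{cast iron} = P/A₂ = 53020/1425 = 37.21 MPa, compressive.

σ ≈ 37.2 MPa (compressive)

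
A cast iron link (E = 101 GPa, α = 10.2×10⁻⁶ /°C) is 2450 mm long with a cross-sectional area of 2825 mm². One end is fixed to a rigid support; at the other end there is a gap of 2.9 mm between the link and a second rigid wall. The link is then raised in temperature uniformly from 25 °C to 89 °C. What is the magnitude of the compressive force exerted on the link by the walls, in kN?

P ≈ 0 kN

If the wall were absent the link would grow by αΔT L = 10.2×10⁻⁶ × 64 × 2450 = 1.599 mm.
This is smaller than the 2.9 mm clearance, so the link expands freely without reaching the stop — the stress is zero.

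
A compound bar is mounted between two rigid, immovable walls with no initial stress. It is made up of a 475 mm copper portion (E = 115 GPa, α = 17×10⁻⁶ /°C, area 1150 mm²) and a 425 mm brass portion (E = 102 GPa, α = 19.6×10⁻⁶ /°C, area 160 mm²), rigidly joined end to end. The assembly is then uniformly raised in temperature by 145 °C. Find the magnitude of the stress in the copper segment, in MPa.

Free thermal expansion of the whole bar: Σ αᵢΔT Lᵢ = 17×10⁻⁶×145×475 + 19.6×10⁻⁶×145×425 = 2.379 mm.
The walls prevent any net length change, so an axial force P (same in every segment) develops. Compatibility: P · Σ Lᵢ/(AᵢEᵢ) = δ_free.
The series flexibility is Σ Lᵢ/(AᵢEᵢ) = 475/(1150×115×10³) + 425/(160×102×10³) = 2.963×10⁻⁵ mm/N.
Hence P = δ_free / Σ(L/AE) = 2.379/2.963×10⁻⁵ = 80.27 kN (compressive).
σ_{copper} = P / A = 80270 / 1150 = 69.8 MPa.

σ ≈ 69.8 MPa (compressive)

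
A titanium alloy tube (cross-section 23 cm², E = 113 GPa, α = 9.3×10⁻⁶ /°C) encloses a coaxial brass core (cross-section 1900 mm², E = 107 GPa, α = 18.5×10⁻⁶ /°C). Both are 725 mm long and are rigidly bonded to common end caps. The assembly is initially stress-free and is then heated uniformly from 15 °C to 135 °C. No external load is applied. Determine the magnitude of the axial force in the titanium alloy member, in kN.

P ≈ 126 kN (tensile in the titanium alloy)

Both members must finish at the same length. With the larger α, the brass tends to over-expand; the plates restrain it, putting the brass in compression and the titanium alloy in tension. With no external load the two internal forces are equal and opposite, magnitude P.
Setting the final lengths equal and cancelling L: (α₁ − α₂)ΔT = P/(A₁E₁) + P/(A₂E₂).
|α₁ − α₂|·ΔT = 9.2×10⁻⁶ × 120 = 0.001104.
1/(A₁E₁) + 1/(A₂E₂) = 1/(2300×113×10³) + 1/(1900×107×10³) = 8.766×10⁻⁹ N⁻¹.
So P = 0.001104 / 8.766×10⁻⁹ = 125.9 kN.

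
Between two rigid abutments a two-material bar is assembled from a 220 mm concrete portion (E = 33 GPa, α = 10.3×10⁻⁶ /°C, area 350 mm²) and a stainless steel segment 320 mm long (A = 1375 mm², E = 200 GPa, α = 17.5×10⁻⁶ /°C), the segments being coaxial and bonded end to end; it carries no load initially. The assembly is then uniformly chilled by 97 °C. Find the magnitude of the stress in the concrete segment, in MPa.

If the supports were absent, the total length change would be Σ αᵢΔT Lᵢ = 10.3×10⁻⁶×97×220 + 17.5×10⁻⁶×97×320 = 0.763 mm.
The rigid supports impose zero overall length change; the single axial force P common to all segments must satisfy P Σ Lᵢ/(AᵢEᵢ) = δ_free.
Σ Lᵢ/(AᵢEᵢ) = 220/(350×33×10³) + 320/(1375×200×10³) = 2.021×10⁻⁵ mm/N.
P = 0.763 / 2.021×10⁻⁵ = 37750 N = 37.75 kN, tensile.
σ_{concrete} = P / A = 37750 / 350 = 107.9 MPa.

σ ≈ 108 MPa (tensile)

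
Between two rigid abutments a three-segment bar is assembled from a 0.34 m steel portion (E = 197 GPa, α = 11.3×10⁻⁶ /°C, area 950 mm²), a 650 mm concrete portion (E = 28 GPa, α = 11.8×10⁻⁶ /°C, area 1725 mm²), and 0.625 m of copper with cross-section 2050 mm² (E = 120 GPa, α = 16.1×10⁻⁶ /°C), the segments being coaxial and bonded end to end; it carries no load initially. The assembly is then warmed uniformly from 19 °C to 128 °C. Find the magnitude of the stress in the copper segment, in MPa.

If the supports were absent, the total length change would be Σ αᵢΔT Lᵢ = 11.3×10⁻⁶×109×340 + 11.8×10⁻⁶×109×650 + 16.1×10⁻⁶×109×625 = 2.352 mm.
The rigid supports impose zero overall length change; the single axial force P common to all segments must satisfy P Σ Lᵢ/(AᵢEᵢ) = δ_free.
The series flexibility is Σ Lᵢ/(AᵢEᵢ) = 340/(950×197×10³) + 650/(1725×28×10³) + 625/(2050×120×10³) = 1.781×10⁻⁵ mm/N.
Hence P = δ_free / Σ(L/AE) = 2.352/1.781×10⁻⁵ = 132 kN (compressive).
σ_{copper} = P / A = 132000 / 2050 = 64.39 MPa.

σ ≈ 64.4 MPa (compressive)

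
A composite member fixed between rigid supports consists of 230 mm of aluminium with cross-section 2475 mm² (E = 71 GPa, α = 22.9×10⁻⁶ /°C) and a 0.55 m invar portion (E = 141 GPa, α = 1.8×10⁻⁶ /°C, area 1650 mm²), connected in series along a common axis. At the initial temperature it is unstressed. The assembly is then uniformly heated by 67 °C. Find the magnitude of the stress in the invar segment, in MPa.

σ ≈ 69.2 MPa (compressive)

If the supports were absent, the total length change would be Σ αᵢΔT Lᵢ = 22.9×10⁻⁶×67×230 + 1.8×10⁻⁶×67×550 = 0.4192 mm.
The walls prevent any net length change, so an axial force P (same in every segment) develops. Compatibility: P · Σ Lᵢ/(AᵢEᵢ) = δ_free.
Σ Lᵢ/(AᵢEᵢ) = 230/(2475×71×10³) + 550/(1650×141×10³) = 3.673×10⁻⁶ mm/N.
P = 0.4192 / 3.673×10⁻⁶ = 114100 N = 114.1 kN, compressive.
σ_{invar} = P / A = 114100 / 1650 = 69.17 MPa.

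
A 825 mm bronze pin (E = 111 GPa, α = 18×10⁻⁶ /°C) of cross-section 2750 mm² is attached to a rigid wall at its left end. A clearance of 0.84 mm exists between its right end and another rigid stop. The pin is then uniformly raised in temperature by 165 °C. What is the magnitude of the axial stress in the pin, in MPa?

Free thermal elongation = αΔT L = 18×10⁻⁶ × 165 × 825 = 2.45 mm.
The gap closes (δ_free > 0.84 mm) and the wall then resists a further 2.45 − 0.84 = 1.61 mm of expansion.
That suppressed elongation corresponds to σ = E·Δ/L = 111×10³ × 1.61/825 = 216.7 MPa.

σ ≈ 217 MPa (compressive)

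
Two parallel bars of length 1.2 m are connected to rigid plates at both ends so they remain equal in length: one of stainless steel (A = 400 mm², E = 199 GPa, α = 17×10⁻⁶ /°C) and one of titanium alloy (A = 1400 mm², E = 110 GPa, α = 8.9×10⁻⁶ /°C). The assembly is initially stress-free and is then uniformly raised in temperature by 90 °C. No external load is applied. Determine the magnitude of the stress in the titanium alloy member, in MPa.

The stainless steel has the larger α, so on heating it would change length more than the titanium alloy if both were free. The rigid plates force a common final length, so the stainless steel is put into compression and the titanium alloy into tension, with equal and opposite forces P (no external load).
Equating the net (thermal + elastic) strains gives |α₁ − α₂|·ΔT = P·[1/(A₁E₁) + 1/(A₂E₂)].
|α₁ − α₂|·ΔT = 8.1×10⁻⁶ × 90 = 0.000729.
1/(A₁E₁) + 1/(A₂E₂) = 1/(400×199×10³) + 1/(1400×110×10³) = 1.906×10⁻⁸ N⁻¹.
So P = 0.000729 / 1.906×10⁻⁸ = 38.26 kN.
σ_{titanium alloy} = P/A₂ = 38260/1400 = 27.33 MPa, tensile.

σ ≈ 27.3 MPa (tensile)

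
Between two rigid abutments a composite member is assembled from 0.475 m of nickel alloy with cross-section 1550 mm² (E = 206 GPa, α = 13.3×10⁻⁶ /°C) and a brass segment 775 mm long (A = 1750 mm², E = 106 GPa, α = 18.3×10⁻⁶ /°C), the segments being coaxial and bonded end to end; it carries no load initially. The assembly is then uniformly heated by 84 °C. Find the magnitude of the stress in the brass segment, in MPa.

If the supports were absent, the total length change would be Σ αᵢΔT Lᵢ = 13.3×10⁻⁶×84×475 + 18.3×10⁻⁶×84×775 = 1.722 mm.
The rigid supports impose zero overall length change; the single axial force P common to all segments must satisfy P Σ Lᵢ/(AᵢEᵢ) = δ_free.
The series flexibility is Σ Lᵢ/(AᵢEᵢ) = 475/(1550×206×10³) + 775/(1750×106×10³) = 5.666×10⁻⁶ mm/N.
P = 1.722 / 5.666×10⁻⁶ = 303900 N = 303.9 kN, compressive.
σ_{brass} = P / A = 303900 / 1750 = 173.7 MPa.

σ ≈ 174 MPa (compressive)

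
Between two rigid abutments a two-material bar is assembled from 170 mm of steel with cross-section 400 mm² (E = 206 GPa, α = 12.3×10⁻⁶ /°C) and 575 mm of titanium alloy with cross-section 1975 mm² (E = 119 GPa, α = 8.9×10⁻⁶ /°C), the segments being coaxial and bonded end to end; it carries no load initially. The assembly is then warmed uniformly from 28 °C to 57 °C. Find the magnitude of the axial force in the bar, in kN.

P ≈ 46.4 kN (compressive)

If the supports were absent, the total length change would be Σ αᵢΔT Lᵢ = 12.3×10⁻⁶×29×170 + 8.9×10⁻⁶×29×575 = 0.209 mm.
The rigid supports impose zero overall length change; the single axial force P common to all segments must satisfy P Σ Lᵢ/(AᵢEᵢ) = δ_free.
Σ Lᵢ/(AᵢEᵢ) = 170/(400×206×10³) + 575/(1975×119×10³) = 4.51×10⁻⁶ mm/N.
P = 0.209 / 4.51×10⁻⁶ = 46360 N = 46.36 kN, compressive.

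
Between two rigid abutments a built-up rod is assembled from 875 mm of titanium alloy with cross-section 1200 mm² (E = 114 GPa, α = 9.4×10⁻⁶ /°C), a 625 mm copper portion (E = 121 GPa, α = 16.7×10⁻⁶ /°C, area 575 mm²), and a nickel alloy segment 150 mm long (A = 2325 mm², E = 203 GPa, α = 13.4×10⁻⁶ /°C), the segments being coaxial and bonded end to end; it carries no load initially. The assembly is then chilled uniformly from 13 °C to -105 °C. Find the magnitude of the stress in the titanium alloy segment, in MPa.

With the walls removed the bar would change length by δ_free = Σ αᵢΔT Lᵢ = 9.4×10⁻⁶×118×875 + 16.7×10⁻⁶×118×625 + 13.4×10⁻⁶×118×150 = 2.439 mm.
Since the ends are fixed, an axial force P builds up, equal in every segment, with P · Σ Lᵢ/(AᵢEᵢ) = δ_free.
Σ Lᵢ/(AᵢEᵢ) = 875/(1200×114×10³) + 625/(575×121×10³) + 150/(2325×203×10³) = 1.57×10⁻⁵ mm/N.
P = 2.439 / 1.57×10⁻⁵ = 155400 N = 155.4 kN, tensile.
σ_{titanium alloy} = P / A = 155400 / 1200 = 129.5 MPa.

σ ≈ 130 MPa (tensile)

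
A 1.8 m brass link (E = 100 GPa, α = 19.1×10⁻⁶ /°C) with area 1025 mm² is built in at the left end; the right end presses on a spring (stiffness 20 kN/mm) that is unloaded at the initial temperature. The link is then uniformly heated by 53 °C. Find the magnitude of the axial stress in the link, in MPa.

σ ≈ 26.3 MPa (compressive)

The unrestrained thermal change is αΔT L = 19.1×10⁻⁶ × 53 × 1800 = 1.822 mm.
Let P be the compressive force at the spring. The link shortens elastically by PL/(AE) and the spring compresses by P/k; together these equal δ_free.
So P = δ_free / [L/(AE) + 1/k] = 1.822 / [ 1800/(1025×100×10³) + 1/(20×10³) ].
P = 1.822 / 6.756×10⁻⁵ = 26970 N.
σ = P/A = 26970/1025 = 26.31 MPa.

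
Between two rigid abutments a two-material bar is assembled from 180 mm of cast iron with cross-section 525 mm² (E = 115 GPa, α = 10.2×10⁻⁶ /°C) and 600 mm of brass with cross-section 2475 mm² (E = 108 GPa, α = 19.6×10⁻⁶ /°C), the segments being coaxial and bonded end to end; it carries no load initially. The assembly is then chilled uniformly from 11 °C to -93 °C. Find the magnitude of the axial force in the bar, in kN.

If the supports were absent, the total length change would be Σ αᵢΔT Lᵢ = 10.2×10⁻⁶×104×180 + 19.6×10⁻⁶×104×600 = 1.414 mm.
Since the ends are fixed, an axial force P builds up, equal in every segment, with P · Σ Lᵢ/(AᵢEᵢ) = δ_free.
The series flexibility is Σ Lᵢ/(AᵢEᵢ) = 180/(525×115×10³) + 600/(2475×108×10³) = 5.226×10⁻⁶ mm/N.
So P = 1.414 / 5.226×10⁻⁶ = 270.6 kN, tensile.

P ≈ 271 kN (tensile)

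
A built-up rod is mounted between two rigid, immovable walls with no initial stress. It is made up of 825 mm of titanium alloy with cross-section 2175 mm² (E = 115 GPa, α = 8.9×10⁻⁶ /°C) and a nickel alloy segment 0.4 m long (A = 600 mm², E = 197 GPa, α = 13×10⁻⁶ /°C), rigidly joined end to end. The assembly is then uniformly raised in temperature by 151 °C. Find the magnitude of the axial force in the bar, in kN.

P ≈ 283 kN (compressive)

If the supports were absent, the total length change would be Σ αᵢΔT Lᵢ = 8.9×10⁻⁶×151×825 + 13×10⁻⁶×151×400 = 1.894 mm.
The rigid supports impose zero overall length change; the single axial force P common to all segments must satisfy P Σ Lᵢ/(AᵢEᵢ) = δ_free.
The series flexibility is Σ Lᵢ/(AᵢEᵢ) = 825/(2175×115×10³) + 400/(600×197×10³) = 6.682×10⁻⁶ mm/N.
P = 1.894 / 6.682×10⁻⁶ = 283400 N = 283.4 kN, compressive.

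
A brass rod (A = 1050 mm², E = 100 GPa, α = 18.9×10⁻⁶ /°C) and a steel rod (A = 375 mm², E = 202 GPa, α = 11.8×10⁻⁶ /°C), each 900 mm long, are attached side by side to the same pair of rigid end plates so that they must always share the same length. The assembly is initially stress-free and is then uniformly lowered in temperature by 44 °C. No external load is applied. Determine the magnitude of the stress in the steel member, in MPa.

Equilibrium of a rigid end plate with no external load gives equal and opposite internal forces ±P in the two members. Since α_{brass} > α_{steel}, cooling drives the brass into tension and the steel into compression.
Setting the final lengths equal and cancelling L: (α₁ − α₂)ΔT = P/(A₁E₁) + P/(A₂E₂).
|α₁ − α₂|·ΔT = 7.1×10⁻⁶ × 44 = 0.0003124.
1/(A₁E₁) + 1/(A₂E₂) = 1/(1050×100×10³) + 1/(375×202×10³) = 2.273×10⁻⁸ N⁻¹.
So P = 0.0003124 / 2.273×10⁻⁸ = 13.75 kN.
σ_{steel} = P/A₂ = 13750/375 = 36.66 MPa, compressive.

σ ≈ 36.7 MPa (compressive)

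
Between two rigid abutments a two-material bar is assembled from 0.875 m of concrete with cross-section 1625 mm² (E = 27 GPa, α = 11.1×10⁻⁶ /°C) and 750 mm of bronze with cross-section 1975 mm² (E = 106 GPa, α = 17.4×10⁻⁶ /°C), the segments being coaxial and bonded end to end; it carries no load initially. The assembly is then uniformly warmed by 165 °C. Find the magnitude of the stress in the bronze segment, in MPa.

σ ≈ 80.8 MPa (compressive)

With the walls removed the bar would change length by δ_free = Σ αᵢΔT Lᵢ = 11.1×10⁻⁶×165×875 + 17.4×10⁻⁶×165×750 = 3.756 mm.
The walls prevent any net length change, so an axial force P (same in every segment) develops. Compatibility: P · Σ Lᵢ/(AᵢEᵢ) = δ_free.
The series flexibility is Σ Lᵢ/(AᵢEᵢ) = 875/(1625×27×10³) + 750/(1975×106×10³) = 2.353×10⁻⁵ mm/N.
P = 3.756 / 2.353×10⁻⁵ = 159600 N = 159.6 kN, compressive.
σ_{bronze} = P / A = 159600 / 1975 = 80.83 MPa.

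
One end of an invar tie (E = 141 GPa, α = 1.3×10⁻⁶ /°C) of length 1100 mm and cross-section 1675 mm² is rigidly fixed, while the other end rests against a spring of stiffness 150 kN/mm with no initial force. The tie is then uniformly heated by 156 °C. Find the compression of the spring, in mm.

The unrestrained thermal change is αΔT L = 1.3×10⁻⁶ × 156 × 1100 = 0.2231 mm.
With a force P in the spring, the elastic change of the tie is PL/(AE) and that of the spring is P/k; compatibility requires their sum to equal δ_free.
So P = δ_free / [L/(AE) + 1/k] = 0.2231 / [ 1100/(1675×141×10³) + 1/(150×10³) ].
P = 0.2231 / 1.132×10⁻⁵ = 19700 N.
Spring compression = P/k = 19700/(150×10³) = 0.1313 mm.

δ ≈ 0.131 mm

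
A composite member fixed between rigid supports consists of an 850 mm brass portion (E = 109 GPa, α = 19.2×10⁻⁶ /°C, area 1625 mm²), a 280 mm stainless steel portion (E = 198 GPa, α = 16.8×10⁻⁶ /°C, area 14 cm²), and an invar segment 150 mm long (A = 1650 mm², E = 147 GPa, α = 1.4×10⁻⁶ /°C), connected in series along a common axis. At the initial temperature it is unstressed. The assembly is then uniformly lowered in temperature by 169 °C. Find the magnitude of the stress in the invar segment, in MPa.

Free thermal contraction of the whole bar: Σ αᵢΔT Lᵢ = 19.2×10⁻⁶×169×850 + 16.8×10⁻⁶×169×280 + 1.4×10⁻⁶×169×150 = 3.589 mm.
The rigid supports impose zero overall length change; the single axial force P common to all segments must satisfy P Σ Lᵢ/(AᵢEᵢ) = δ_free.
The series flexibility is Σ Lᵢ/(AᵢEᵢ) = 850/(1625×109×10³) + 280/(1400×198×10³) + 150/(1650×147×10³) = 6.427×10⁻⁶ mm/N.
P = 3.589 / 6.427×10⁻⁶ = 558300 N = 558.3 kN, tensile.
σ_{invar} = P / A = 558300 / 1650 = 338.4 MPa.

σ ≈ 338 MPa (tensile)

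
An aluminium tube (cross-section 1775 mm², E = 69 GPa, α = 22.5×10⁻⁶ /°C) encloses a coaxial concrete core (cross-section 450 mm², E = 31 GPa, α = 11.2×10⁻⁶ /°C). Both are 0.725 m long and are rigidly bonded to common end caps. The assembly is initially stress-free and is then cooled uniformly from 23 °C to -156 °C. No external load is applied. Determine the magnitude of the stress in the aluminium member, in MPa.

σ ≈ 14.3 MPa (tensile)

Equilibrium of a rigid end plate with no external load gives equal and opposite internal forces ±P in the two members. Since α_{aluminium} > α_{concrete}, cooling drives the aluminium into tension and the concrete into compression.
Setting the final lengths equal and cancelling L: (α₁ − α₂)ΔT = P/(A₁E₁) + P/(A₂E₂).
|α₁ − α₂|·ΔT = 11.3×10⁻⁶ × 179 = 0.002023.
1/(A₁E₁) + 1/(A₂E₂) = 1/(1775×69×10³) + 1/(450×31×10³) = 7.985×10⁻⁸ N⁻¹.
So P = 0.002023 / 7.985×10⁻⁸ = 25.33 kN.
σ_{aluminium} = P/A₁ = 25330/1775 = 14.27 MPa, tensile.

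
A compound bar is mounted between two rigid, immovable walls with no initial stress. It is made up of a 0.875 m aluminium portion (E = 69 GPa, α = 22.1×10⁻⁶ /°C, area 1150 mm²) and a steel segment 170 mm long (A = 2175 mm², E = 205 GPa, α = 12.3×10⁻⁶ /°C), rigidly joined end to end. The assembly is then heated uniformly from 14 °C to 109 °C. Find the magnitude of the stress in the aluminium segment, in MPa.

With the walls removed the bar would change length by δ_free = Σ αᵢΔT Lᵢ = 22.1×10⁻⁶×95×875 + 12.3×10⁻⁶×95×170 = 2.036 mm.
Since the ends are fixed, an axial force P builds up, equal in every segment, with P · Σ Lᵢ/(AᵢEᵢ) = δ_free.
Σ Lᵢ/(AᵢEᵢ) = 875/(1150×69×10³) + 170/(2175×205×10³) = 1.141×10⁻⁵ mm/N.
So P = 2.036 / 1.141×10⁻⁵ = 178.4 kN, compressive.
σ_{aluminium} = P / A = 178400 / 1150 = 155.2 MPa.

σ ≈ 155 MPa (compressive)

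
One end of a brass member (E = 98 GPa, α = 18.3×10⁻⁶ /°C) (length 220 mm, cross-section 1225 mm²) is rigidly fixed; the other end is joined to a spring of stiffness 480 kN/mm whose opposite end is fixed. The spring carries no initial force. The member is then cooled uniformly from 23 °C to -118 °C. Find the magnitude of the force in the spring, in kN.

The unrestrained thermal change is αΔT L = 18.3×10⁻⁶ × 141 × 220 = 0.5677 mm.
Let P be the tensile force in the spring. The member extends elastically by PL/(AE) and the spring stretches by P/k; together these equal δ_free.
P [ L/(AE) + 1/k ] = δ_free → P [ 220/(1225×98×10³) + 1/(480×10³) ] = 0.5677.
P = 0.5677 / 3.916×10⁻⁶ = 145000 N.

P ≈ 145 kN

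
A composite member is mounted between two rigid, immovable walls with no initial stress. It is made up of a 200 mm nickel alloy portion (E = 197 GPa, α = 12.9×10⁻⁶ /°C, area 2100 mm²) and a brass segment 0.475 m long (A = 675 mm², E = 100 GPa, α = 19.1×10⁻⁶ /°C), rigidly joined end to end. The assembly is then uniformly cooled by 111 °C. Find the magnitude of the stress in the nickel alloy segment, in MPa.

σ ≈ 81.9 MPa (tensile)

If the supports were absent, the total length change would be Σ αᵢΔT Lᵢ = 12.9×10⁻⁶×111×200 + 19.1×10⁻⁶×111×475 = 1.293 mm.
Since the ends are fixed, an axial force P builds up, equal in every segment, with P · Σ Lᵢ/(AᵢEᵢ) = δ_free.
The series flexibility is Σ Lᵢ/(AᵢEᵢ) = 200/(2100×197×10³) + 475/(675×100×10³) = 7.52×10⁻⁶ mm/N.
Hence P = δ_free / Σ(L/AE) = 1.293/7.52×10⁻⁶ = 172 kN (tensile).
σ_{nickel alloy} = P / A = 172000 / 2100 = 81.9 MPa.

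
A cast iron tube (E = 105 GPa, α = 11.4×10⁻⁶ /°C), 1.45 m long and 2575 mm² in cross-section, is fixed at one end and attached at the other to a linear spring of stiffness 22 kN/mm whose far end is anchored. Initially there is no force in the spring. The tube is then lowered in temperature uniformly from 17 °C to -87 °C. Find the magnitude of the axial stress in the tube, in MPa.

Free thermal contraction: δ_free = αΔT L = 11.4×10⁻⁶ × 104 × 1450 = 1.719 mm.
Let P be the tensile force in the spring. The tube extends elastically by PL/(AE) and the spring stretches by P/k; together these equal δ_free.
P [ L/(AE) + 1/k ] = δ_free → P [ 1450/(2575×105×10³) + 1/(22×10³) ] = 1.719.
P = 1.719 / 5.082×10⁻⁵ = 33830 N.
σ = P/A = 33830/2575 = 13.14 MPa.

σ ≈ 13.1 MPa (tensile)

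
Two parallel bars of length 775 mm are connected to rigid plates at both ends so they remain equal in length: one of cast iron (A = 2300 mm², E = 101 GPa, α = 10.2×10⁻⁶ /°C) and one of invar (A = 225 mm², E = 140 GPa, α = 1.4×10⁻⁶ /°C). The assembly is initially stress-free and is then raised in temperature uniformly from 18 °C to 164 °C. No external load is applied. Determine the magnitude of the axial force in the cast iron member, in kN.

Both members must finish at the same length. With the larger α, the cast iron tends to over-expand; the plates restrain it, putting the cast iron in compression and the invar in tension. With no external load the two internal forces are equal and opposite, magnitude P.
Equating the net (thermal + elastic) strains gives |α₁ − α₂|·ΔT = P·[1/(A₁E₁) + 1/(A₂E₂)].
|α₁ − α₂|·ΔT = 8.8×10⁻⁶ × 146 = 0.001285.
1/(A₁E₁) + 1/(A₂E₂) = 1/(2300×101×10³) + 1/(225×140×10³) = 3.605×10⁻⁸ N⁻¹.
So P = 0.001285 / 3.605×10⁻⁸ = 35.64 kN.

P ≈ 35.6 kN (compressive in the cast iron)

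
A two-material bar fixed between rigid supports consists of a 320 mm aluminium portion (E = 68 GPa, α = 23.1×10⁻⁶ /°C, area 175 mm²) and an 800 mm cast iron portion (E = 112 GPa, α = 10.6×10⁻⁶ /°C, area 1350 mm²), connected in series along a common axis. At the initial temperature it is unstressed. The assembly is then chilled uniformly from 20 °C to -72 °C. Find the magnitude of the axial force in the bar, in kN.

P ≈ 45.4 kN (tensile)

If the supports were absent, the total length change would be Σ αᵢΔT Lᵢ = 23.1×10⁻⁶×92×320 + 10.6×10⁻⁶×92×800 = 1.46 mm.
Since the ends are fixed, an axial force P builds up, equal in every segment, with P · Σ Lᵢ/(AᵢEᵢ) = δ_free.
The series flexibility is Σ Lᵢ/(AᵢEᵢ) = 320/(175×68×10³) + 800/(1350×112×10³) = 3.218×10⁻⁵ mm/N.
Hence P = δ_free / Σ(L/AE) = 1.46/3.218×10⁻⁵ = 45.37 kN (tensile).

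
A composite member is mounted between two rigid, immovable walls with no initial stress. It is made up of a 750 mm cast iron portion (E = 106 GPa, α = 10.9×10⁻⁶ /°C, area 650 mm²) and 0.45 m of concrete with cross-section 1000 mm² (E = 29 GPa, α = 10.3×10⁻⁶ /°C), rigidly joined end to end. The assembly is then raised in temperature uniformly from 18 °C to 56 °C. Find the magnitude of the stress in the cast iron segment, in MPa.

σ ≈ 28.4 MPa (compressive)

If the supports were absent, the total length change would be Σ αᵢΔT Lᵢ = 10.9×10⁻⁶×38×750 + 10.3×10⁻⁶×38×450 = 0.4868 mm.
The walls prevent any net length change, so an axial force P (same in every segment) develops. Compatibility: P · Σ Lᵢ/(AᵢEᵢ) = δ_free.
Σ Lᵢ/(AᵢEᵢ) = 750/(650×106×10³) + 450/(1000×29×10³) = 2.64×10⁻⁵ mm/N.
Hence P = δ_free / Σ(L/AE) = 0.4868/2.64×10⁻⁵ = 18.44 kN (compressive).
σ_{cast iron} = P / A = 18440 / 650 = 28.36 MPa.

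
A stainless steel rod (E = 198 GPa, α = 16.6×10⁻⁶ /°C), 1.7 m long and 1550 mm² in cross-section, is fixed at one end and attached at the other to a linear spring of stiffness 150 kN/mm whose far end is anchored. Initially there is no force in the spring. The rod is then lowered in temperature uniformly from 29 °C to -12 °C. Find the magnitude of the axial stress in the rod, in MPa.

The unrestrained thermal change is αΔT L = 16.6×10⁻⁶ × 41 × 1700 = 1.157 mm.
With a force P in the spring, the elastic change of the rod is PL/(AE) and that of the spring is P/k; compatibility requires their sum to equal δ_free.
P [ L/(AE) + 1/k ] = δ_free → P [ 1700/(1550×198×10³) + 1/(150×10³) ] = 1.157.
P = 1.157 / 1.221×10⁻⁵ = 94790 N.
σ = P/A = 94790/1550 = 61.16 MPa.

σ ≈ 61.2 MPa (tensile)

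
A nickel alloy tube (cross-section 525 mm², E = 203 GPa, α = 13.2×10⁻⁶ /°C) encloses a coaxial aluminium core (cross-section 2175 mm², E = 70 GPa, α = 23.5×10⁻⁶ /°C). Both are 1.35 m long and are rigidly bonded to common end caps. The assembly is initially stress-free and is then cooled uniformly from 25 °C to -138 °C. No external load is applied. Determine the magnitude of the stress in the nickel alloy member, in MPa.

The aluminium has the larger α, so on cooling it would change length more than the nickel alloy if both were free. The rigid plates force a common final length, so the aluminium is put into tension and the nickel alloy into compression, with equal and opposite forces P (no external load).
Equating the net (thermal + elastic) strains gives |α₁ − α₂|·ΔT = P·[1/(A₁E₁) + 1/(A₂E₂)].
|α₁ − α₂|·ΔT = 10.3×10⁻⁶ × 163 = 0.001679.
1/(A₁E₁) + 1/(A₂E₂) = 1/(525×203×10³) + 1/(2175×70×10³) = 1.595×10⁻⁸ N⁻¹.
So P = 0.001679 / 1.595×10⁻⁸ = 105.3 kN.
σ_{nickel alloy} = P/A₁ = 105300/525 = 200.5 MPa, compressive.

σ ≈ 200 MPa (compressive)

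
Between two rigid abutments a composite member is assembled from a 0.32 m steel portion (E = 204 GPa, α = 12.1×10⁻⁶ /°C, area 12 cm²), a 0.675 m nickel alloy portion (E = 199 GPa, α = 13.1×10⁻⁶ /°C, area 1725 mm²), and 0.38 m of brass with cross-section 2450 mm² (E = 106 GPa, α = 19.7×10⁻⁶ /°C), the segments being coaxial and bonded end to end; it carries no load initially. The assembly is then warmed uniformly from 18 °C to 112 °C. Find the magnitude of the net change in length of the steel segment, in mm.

|ΔL| ≈ 0.16 mm

If the supports were absent, the total length change would be Σ αᵢΔT Lᵢ = 12.1×10⁻⁶×94×320 + 13.1×10⁻⁶×94×675 + 19.7×10⁻⁶×94×380 = 1.899 mm.
The walls prevent any net length change, so an axial force P (same in every segment) develops. Compatibility: P · Σ Lᵢ/(AᵢEᵢ) = δ_free.
Σ Lᵢ/(AᵢEᵢ) = 320/(1200×204×10³) + 675/(1725×199×10³) + 380/(2450×106×10³) = 4.737×10⁻⁶ mm/N.
So P = 1.899 / 4.737×10⁻⁶ = 400.9 kN, compressive.
For the steel segment, free thermal change = 12.1×10⁻⁶×94×320 = 0.364 mm and elastic change from P = 400900×320/(1200×204×10³) = 0.524 mm; these oppose, so the net change is 0.16 mm (segment shortens).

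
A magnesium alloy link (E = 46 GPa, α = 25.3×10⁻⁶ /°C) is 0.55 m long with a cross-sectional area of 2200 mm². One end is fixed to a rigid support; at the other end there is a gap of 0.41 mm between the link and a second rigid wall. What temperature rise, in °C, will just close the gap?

Contact occurs when the free expansion equals the gap: αΔT L = 0.41 mm.
ΔT = 0.41 / (25.3×10⁻⁶ × 550) = 29.46 °C.

ΔT ≈ 29.5 °C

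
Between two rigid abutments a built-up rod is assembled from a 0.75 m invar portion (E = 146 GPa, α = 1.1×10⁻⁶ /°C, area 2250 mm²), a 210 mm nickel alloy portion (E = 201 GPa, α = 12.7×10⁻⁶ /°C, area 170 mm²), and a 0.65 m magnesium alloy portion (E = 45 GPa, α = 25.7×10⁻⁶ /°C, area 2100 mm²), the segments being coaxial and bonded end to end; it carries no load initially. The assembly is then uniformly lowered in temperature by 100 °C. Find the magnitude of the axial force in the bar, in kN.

P ≈ 132 kN (tensile)

If the supports were absent, the total length change would be Σ αᵢΔT Lᵢ = 1.1×10⁻⁶×100×750 + 12.7×10⁻⁶×100×210 + 25.7×10⁻⁶×100×650 = 2.02 mm.
Since the ends are fixed, an axial force P builds up, equal in every segment, with P · Σ Lᵢ/(AᵢEᵢ) = δ_free.
The series flexibility is Σ Lᵢ/(AᵢEᵢ) = 750/(2250×146×10³) + 210/(170×201×10³) + 650/(2100×45×10³) = 1.531×10⁻⁵ mm/N.
P = 2.02 / 1.531×10⁻⁵ = 131900 N = 131.9 kN, tensile.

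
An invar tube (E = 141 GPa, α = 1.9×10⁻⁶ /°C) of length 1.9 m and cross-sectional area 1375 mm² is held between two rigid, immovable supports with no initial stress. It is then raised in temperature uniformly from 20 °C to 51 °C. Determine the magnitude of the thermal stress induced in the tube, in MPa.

σ ≈ 8.3 MPa (compressive)

With length fixed, the mechanical strain must cancel the thermal strain αΔT = 1.9×10⁻⁶ × 31 = 58.9×10⁻⁶.
σ = EαΔT = 141×10³ × 1.9×10⁻⁶ × 31 = 8.305 MPa (compressive; the tube is trying to expand).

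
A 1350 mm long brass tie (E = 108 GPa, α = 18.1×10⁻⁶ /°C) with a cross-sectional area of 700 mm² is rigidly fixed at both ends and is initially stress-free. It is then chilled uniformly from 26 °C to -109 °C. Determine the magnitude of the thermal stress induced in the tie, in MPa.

σ ≈ 264 MPa (tensile)

The supports are rigid, so the total axial strain is zero. The restrained thermal strain is ε = αΔT = 18.1×10⁻⁶ × 135 = 2443.5×10⁻⁶.
The stress required to suppress this strain is σ = Eε = 108×10³ × 2443.5×10⁻⁶ = 263.9 MPa, tensile since the tie is trying to contract.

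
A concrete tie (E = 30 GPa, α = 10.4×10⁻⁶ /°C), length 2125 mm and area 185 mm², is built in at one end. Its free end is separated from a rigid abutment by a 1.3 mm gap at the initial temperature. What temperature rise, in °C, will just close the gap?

ΔT ≈ 58.8 °C

The gap closes when αΔT L = 1.3 mm, since the tie is still unstressed at that instant.
So ΔT = g/(αL) = 1.3/(10.4×10⁻⁶ × 2125) = 58.82 °C.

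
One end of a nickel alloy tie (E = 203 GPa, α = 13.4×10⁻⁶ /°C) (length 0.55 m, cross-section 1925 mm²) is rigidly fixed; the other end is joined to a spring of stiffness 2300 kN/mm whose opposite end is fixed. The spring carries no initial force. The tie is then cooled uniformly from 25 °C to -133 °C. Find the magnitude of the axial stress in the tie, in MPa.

σ ≈ 328 MPa (tensile)

The unrestrained thermal change is αΔT L = 13.4×10⁻⁶ × 158 × 550 = 1.164 mm.
Let P be the tensile force in the spring. The tie extends elastically by PL/(AE) and the spring stretches by P/k; together these equal δ_free.
P [ L/(AE) + 1/k ] = δ_free → P [ 550/(1925×203×10³) + 1/(2300×10³) ] = 1.164.
P = 1.164 / 1.842×10⁻⁶ = 632100 N.
σ = P/A = 632100/1925 = 328.4 MPa.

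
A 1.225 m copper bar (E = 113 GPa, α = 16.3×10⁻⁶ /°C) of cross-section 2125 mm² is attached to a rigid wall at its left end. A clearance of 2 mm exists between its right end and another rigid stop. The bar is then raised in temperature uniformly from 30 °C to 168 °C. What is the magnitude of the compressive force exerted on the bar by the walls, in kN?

If the wall were absent the bar would grow by αΔT L = 16.3×10⁻⁶ × 138 × 1225 = 2.756 mm.
This exceeds the 2 mm gap, so the wall pushes back. The portion of expansion that must be recovered elastically is δ_free − gap = 2.756 − 2 = 0.7555 mm.
So σ = E(δ_free − g)/L = 113×10³ × 0.7555/1225 = 69.69 MPa.
P = σA = 69.69 × 2125 = 148.1 kN.

P ≈ 148 kN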